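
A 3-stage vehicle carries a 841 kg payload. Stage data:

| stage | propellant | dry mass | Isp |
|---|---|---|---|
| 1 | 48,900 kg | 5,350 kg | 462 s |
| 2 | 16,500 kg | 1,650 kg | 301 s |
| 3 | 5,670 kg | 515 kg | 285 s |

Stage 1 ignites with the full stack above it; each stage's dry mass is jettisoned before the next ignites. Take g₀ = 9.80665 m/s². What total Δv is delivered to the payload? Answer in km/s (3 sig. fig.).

Ignition mass of stage 1 = 48,900+5,350 + 16,500+1,650 + 5,670+515 + 841 = 79,426 kg.
Stage 1: m₀ = 79,426 kg, m_f = 79,426 − 48,900 = 30,526 kg; Δv = 462×9.80665×ln(2.602) = 4530.7×0.9562 ≈ 4332 m/s.
Stage 2: m₀ = 25,176 kg, m_f = 25,176 − 16,500 = 8,676 kg; Δv = 301×9.80665×ln(2.902) = 2951.8×1.0653 ≈ 3145 m/s.
Stage 3: m₀ = 7,026 kg, m_f = 7,026 − 5,670 = 1,356 kg; Δv = 285×9.80665×ln(5.181) = 2794.9×1.6451 ≈ 4598 m/s.
Total Δv = 4332 + 3145 + 4598 = 12075 m/s.

Δv ≈ 12.1 km/s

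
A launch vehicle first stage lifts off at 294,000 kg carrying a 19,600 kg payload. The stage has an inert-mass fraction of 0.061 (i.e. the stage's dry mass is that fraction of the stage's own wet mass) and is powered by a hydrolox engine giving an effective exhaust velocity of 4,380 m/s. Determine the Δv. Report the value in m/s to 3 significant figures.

Δv ≈ 9160 m/s

Stage wet mass = m₀ − payload = 294,000 − 19,600 = 274,400 kg.
Stage dry mass = ε × stage wet mass = 0.061 × 274,400 = 16,738.4 kg.
Burnout mass m_f = stage dry + payload = 16,738.4 + 19,600 = 36,338.4 kg.
Rocket equation: Δv = v_e · ln(294,000/36,338.4) = 4380.0 × ln(8.091) = 4380.0 × 2.0907 ≈ 9157 m/s.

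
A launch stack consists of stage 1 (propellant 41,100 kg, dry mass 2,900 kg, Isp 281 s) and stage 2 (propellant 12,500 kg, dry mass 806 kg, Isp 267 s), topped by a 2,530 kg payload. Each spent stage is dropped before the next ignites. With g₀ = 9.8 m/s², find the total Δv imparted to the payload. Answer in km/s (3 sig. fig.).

Ignition mass of stage 1 = 41,100+2,900 + 12,500+806 + 2,530 = 59,836 kg.
Stage 1: m₀ = 59,836 kg, m_f = 59,836 − 41,100 = 18,736 kg; Δv = 281×9.8×ln(3.194) = 2753.8×1.1612 ≈ 3198 m/s.
Stage 2: m₀ = 15,836 kg, m_f = 15,836 − 12,500 = 3,336 kg; Δv = 267×9.8×ln(4.747) = 2616.6×1.5575 ≈ 4075 m/s.
Total Δv = 3198 + 4075 = 7273 m/s.

Δv ≈ 7.27 km/s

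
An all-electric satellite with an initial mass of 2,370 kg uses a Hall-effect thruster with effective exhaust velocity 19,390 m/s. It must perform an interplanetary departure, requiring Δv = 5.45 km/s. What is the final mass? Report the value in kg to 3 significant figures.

Rocket equation: m₀/m_f = exp(Δv / v_e) = exp(5450 / 19390.0) = exp(0.2811) = 1.3245.
m_f = m₀ / 1.3245 = 2,370 / 1.3245 = 1,789.35 kg.

final mass ≈ 1790 kg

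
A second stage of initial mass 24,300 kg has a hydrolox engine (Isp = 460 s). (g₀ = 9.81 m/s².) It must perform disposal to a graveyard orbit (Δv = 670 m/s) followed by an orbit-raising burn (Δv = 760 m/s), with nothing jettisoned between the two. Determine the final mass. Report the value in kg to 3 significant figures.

final mass ≈ 17700 kg

v_e = Isp · g₀ = 460 × 9.81 = 4512.6 m/s.
After the first burn: m = 24300 × exp(−670/4512.6) = 24300 × 0.86202 = 20,947.1 kg.
After the second burn: m = 20,947.1 × exp(−760/4512.6) = 20,947.1 × 0.84500 = 17,700.3 kg.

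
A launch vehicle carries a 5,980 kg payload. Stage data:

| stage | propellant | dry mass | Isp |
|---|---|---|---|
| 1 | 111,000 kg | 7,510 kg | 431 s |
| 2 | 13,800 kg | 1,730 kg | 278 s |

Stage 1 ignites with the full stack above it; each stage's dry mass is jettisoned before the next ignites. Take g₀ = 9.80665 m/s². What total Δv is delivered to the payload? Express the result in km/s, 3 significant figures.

Ignition mass of stage 1 = 111,000+7,510 + 13,800+1,730 + 5,980 = 140,020 kg.
Stage 1: m₀ = 140,020 kg, m_f = 140,020 − 111,000 = 29,020 kg; Δv = 431×9.80665×ln(4.825) = 4226.7×1.5738 ≈ 6652 m/s.
Stage 2: m₀ = 21,510 kg, m_f = 21,510 − 13,800 = 7,710 kg; Δv = 278×9.80665×ln(2.79) = 2726.2×1.0260 ≈ 2797 m/s.
Total Δv = 6652 + 2797 = 9449 m/s.

Δv ≈ 9.45 km/s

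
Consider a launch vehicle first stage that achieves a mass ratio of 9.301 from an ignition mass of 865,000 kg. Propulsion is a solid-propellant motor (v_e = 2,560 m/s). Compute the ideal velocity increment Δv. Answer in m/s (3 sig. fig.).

Δv = v_e · ln(9.301) = 2560.0 × 2.2301 ≈ 5709.1 m/s.

Δv ≈ 5710 m/s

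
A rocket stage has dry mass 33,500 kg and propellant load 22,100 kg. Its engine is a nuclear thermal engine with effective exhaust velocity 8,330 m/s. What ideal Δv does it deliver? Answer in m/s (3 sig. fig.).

Δv ≈ 4220 m/s

m₀ = m_dry + m_prop = 33,500 + 22,100 = 55,600 kg.
Rocket equation: Δv = v_e · ln(m₀/m_f) = 8330.0 × ln(1.66) = 8330.0 × 0.5066 ≈ 4220.3 m/s.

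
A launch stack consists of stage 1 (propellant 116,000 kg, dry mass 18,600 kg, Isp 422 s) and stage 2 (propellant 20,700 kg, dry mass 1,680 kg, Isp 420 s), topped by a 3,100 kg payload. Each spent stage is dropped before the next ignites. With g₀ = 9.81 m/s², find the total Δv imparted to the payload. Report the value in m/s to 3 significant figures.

Ignition mass of stage 1 = 116,000+18,600 + 20,700+1,680 + 3,100 = 160,080 kg.
Stage 1: m₀ = 160,080 kg, m_f = 160,080 − 116,000 = 44,080 kg; Δv = 422×9.81×ln(3.632) = 4139.8×1.2897 ≈ 5339 m/s.
Stage 2: m₀ = 25,480 kg, m_f = 25,480 − 20,700 = 4,780 kg; Δv = 420×9.81×ln(5.331) = 4120.2×1.6735 ≈ 6895 m/s.
Total Δv = 5339 + 6895 = 12234 m/s.

Δv ≈ 12200 m/s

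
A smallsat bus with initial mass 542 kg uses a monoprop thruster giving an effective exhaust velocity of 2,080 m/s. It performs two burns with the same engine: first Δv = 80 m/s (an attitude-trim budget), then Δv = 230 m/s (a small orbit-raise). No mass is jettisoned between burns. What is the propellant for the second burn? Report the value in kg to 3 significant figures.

propellant for the second burn ≈ 54.6 kg

After the first burn: m = 542 × exp(−80/2080.0) = 542 × 0.96227 = 521.55 kg.
After the second burn: m = 521.55 × exp(−230/2080.0) = 521.55 × 0.89532 = 466.954 kg.
Second-burn propellant = 521.55 − 466.954 = 54.596 kg.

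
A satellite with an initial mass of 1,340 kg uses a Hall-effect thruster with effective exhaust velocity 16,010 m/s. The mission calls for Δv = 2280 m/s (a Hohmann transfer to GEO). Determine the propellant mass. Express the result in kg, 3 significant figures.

m₀/m_f = exp(Δv / v_e) = exp(2280 / 16010.0) = exp(0.1424) = 1.1531.
m_f = 1,340 / 1.1531 = 1,162.08 kg, so propellant = m₀ − m_f = 1,340 − 1,162.08 = 177.92 kg.

propellant mass ≈ 178 kg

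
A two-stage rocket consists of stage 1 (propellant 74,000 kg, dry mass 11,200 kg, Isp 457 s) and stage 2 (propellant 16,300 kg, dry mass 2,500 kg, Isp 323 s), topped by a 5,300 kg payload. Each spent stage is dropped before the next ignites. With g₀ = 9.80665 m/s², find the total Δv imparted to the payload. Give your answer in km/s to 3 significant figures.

Ignition mass of stage 1 = 74,000+11,200 + 16,300+2,500 + 5,300 = 109,300 kg.
Stage 1: m₀ = 109,300 kg, m_f = 109,300 − 74,000 = 35,300 kg; Δv = 457×9.80665×ln(3.096) = 4481.6×1.1302 ≈ 5065 m/s.
Stage 2: m₀ = 24,100 kg, m_f = 24,100 − 16,300 = 7,800 kg; Δv = 323×9.80665×ln(3.09) = 3167.5×1.1281 ≈ 3573 m/s.
Total Δv = 5065 + 3573 = 8638 m/s.

Δv ≈ 8.64 km/s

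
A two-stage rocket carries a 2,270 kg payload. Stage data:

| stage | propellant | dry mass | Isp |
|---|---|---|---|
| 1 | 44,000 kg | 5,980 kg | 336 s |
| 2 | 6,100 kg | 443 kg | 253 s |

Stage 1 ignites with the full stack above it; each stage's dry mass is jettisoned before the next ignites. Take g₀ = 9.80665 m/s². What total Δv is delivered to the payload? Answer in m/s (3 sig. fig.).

Δv ≈ 7470 m/s

Ignition mass of stage 1 = 44,000+5,980 + 6,100+443 + 2,270 = 58,793 kg.
Stage 1: m₀ = 58,793 kg, m_f = 58,793 − 44,000 = 14,793 kg; Δv = 336×9.80665×ln(3.974) = 3295.0×1.3799 ≈ 4547 m/s.
Stage 2: m₀ = 8,813 kg, m_f = 8,813 − 6,100 = 2,713 kg; Δv = 253×9.80665×ln(3.248) = 2481.1×1.1782 ≈ 2923 m/s.
Total Δv = 4547 + 2923 = 7470 m/s.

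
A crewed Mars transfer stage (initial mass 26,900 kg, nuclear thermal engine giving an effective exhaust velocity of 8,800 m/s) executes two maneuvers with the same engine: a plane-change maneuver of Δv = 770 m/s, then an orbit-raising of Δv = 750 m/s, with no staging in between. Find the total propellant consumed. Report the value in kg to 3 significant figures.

After the first burn: m = 26900 × exp(−770/8800.0) = 26900 × 0.91622 = 24,646.3 kg.
After the second burn: m = 24,646.3 × exp(−750/8800.0) = 24,646.3 × 0.91830 = 22,632.7 kg.
Total propellant = m₀ − m_final = 26900 − 22,632.7 = 4,267.3 kg.

total propellant consumed ≈ 4270 kg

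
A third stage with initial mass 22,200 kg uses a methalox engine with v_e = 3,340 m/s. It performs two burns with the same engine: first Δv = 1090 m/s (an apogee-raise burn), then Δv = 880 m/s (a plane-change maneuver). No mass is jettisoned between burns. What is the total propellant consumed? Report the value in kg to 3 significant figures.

total propellant consumed ≈ 9890 kg

After the first burn: m = 22200 × exp(−1090/3340.0) = 22200 × 0.72155 = 16,018.4 kg.
After the second burn: m = 16,018.4 × exp(−880/3340.0) = 16,018.4 × 0.76838 = 12,308.2 kg.
Total propellant = m₀ − m_final = 22200 − 12,308.2 = 9,891.8 kg.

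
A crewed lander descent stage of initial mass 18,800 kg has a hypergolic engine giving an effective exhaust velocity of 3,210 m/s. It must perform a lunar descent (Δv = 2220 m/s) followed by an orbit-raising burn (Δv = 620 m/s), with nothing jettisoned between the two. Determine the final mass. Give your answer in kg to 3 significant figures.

final mass ≈ 7760 kg

After the first burn: m = 18800 × exp(−2220/3210.0) = 18800 × 0.50078 = 9,414.66 kg.
After the second burn: m = 9,414.66 × exp(−620/3210.0) = 9,414.66 × 0.82436 = 7,761.07 kg.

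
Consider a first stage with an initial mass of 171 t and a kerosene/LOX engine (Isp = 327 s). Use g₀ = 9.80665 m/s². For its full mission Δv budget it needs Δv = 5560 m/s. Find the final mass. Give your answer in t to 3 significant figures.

final mass ≈ 30.2 t

v_e = Isp · g₀ = 327 × 9.80665 = 3206.8 m/s.
Rocket equation: m₀/m_f = exp(Δv / v_e) = exp(5560 / 3206.8) = exp(1.7338) = 5.6623.
m_f = m₀ / 5.6623 = 171 / 5.6623 = 30.1997 t.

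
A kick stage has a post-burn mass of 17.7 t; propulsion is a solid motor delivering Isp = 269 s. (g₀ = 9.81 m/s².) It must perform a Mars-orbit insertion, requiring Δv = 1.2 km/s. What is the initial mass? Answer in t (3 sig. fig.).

v_e = Isp · g₀ = 269 × 9.81 = 2638.9 m/s.
m₀/m_f = exp(Δv / v_e) = exp(1200 / 2638.9) = exp(0.4547) = 1.5758.
m₀ = m_f × 1.5758 = 17.7 × 1.5758 = 27.8917 t.

initial mass ≈ 27.9 t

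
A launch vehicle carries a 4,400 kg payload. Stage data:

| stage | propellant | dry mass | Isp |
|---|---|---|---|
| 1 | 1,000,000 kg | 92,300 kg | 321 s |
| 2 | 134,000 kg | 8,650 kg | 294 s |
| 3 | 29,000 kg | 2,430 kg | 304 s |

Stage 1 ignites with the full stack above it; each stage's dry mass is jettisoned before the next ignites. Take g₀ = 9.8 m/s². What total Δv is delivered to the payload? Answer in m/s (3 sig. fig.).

Ignition mass of stage 1 = 1,000,000+92,300 + 134,000+8,650 + 29,000+2,430 + 4,400 = 1,270,780 kg.
Stage 1: m₀ = 1,270,780 kg, m_f = 1,270,780 − 1,000,000 = 270,780 kg; Δv = 321×9.8×ln(4.693) = 3145.8×1.5461 ≈ 4864 m/s.
Stage 2: m₀ = 178,480 kg, m_f = 178,480 − 134,000 = 44,480 kg; Δv = 294×9.8×ln(4.013) = 2881.2×1.3894 ≈ 4003 m/s.
Stage 3: m₀ = 35,830 kg, m_f = 35,830 − 29,000 = 6,830 kg; Δv = 304×9.8×ln(5.246) = 2979.2×1.6575 ≈ 4938 m/s.
Total Δv = 4864 + 4003 + 4938 = 13805 m/s.

Δv ≈ 13800 m/s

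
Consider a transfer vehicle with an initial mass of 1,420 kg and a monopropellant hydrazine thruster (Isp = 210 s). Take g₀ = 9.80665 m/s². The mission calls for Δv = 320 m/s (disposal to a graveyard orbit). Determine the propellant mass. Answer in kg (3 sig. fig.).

v_e = Isp · g₀ = 210 × 9.80665 = 2059.4 m/s.
m₀/m_f = exp(Δv / v_e) = exp(320 / 2059.4) = exp(0.1554) = 1.1681.
m_f = 1,420 / 1.1681 = 1,215.65 kg, so propellant = m₀ − m_f = 1,420 − 1,215.65 = 204.35 kg.

propellant mass ≈ 204 kg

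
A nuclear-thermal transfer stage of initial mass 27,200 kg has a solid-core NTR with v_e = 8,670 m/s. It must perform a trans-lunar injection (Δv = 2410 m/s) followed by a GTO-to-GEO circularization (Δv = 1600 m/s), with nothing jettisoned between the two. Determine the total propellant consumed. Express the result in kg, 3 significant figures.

After the first burn: m = 27200 × exp(−2410/8670.0) = 27200 × 0.75732 = 20,599.1 kg.
After the second burn: m = 20,599.1 × exp(−1600/8670.0) = 20,599.1 × 0.83148 = 17,127.7 kg.
Total propellant = m₀ − m_final = 27200 − 17,127.7 = 10,072.3 kg.

total propellant consumed ≈ 10100 kg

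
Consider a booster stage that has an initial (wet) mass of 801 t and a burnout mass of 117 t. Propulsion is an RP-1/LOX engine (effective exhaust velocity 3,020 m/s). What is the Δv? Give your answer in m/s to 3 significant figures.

Δv ≈ 5810 m/s

Δv = v_e · ln(m₀/m_f) = 3020.0 × ln(6.846) = 3020.0 × 1.9237 ≈ 5809.5 m/s.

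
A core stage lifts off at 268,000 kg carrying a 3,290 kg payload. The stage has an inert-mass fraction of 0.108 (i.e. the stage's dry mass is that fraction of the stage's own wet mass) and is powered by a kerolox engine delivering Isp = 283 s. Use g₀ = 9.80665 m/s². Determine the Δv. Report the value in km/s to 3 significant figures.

Δv ≈ 5.91 km/s

Stage wet mass = m₀ − payload = 268,000 − 3,290 = 264,710 kg.
Stage dry mass = ε × stage wet mass = 0.108 × 264,710 = 28,588.7 kg.
Burnout mass m_f = stage dry + payload = 28,588.7 + 3,290 = 31,878.7 kg.
v_e = Isp · g₀ = 283 × 9.80665 = 2775.3 m/s.
By the Tsiolkovsky rocket equation, Δv = v_e · ln(268,000/31,878.7) = 2775.3 × ln(8.407) = 2775.3 × 2.1290 ≈ 5909 m/s.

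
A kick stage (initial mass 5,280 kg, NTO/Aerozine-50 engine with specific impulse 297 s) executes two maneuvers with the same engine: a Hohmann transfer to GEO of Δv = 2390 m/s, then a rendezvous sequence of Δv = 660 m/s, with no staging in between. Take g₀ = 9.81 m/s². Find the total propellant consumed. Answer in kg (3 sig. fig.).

v_e = Isp · g₀ = 297 × 9.81 = 2913.6 m/s.
After the first burn: m = 5280 × exp(−2390/2913.6) = 5280 × 0.44030 = 2,324.78 kg.
After the second burn: m = 2,324.78 × exp(−660/2913.6) = 2,324.78 × 0.79730 = 1,853.55 kg.
Total propellant = m₀ − m_final = 5280 − 1,853.55 = 3,426.45 kg.

total propellant consumed ≈ 3430 kg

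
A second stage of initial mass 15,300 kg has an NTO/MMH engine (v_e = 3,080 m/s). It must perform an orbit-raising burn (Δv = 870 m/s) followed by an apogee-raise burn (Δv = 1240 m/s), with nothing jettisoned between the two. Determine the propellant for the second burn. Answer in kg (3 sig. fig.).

propellant for the second burn ≈ 3820 kg

After the first burn: m = 15300 × exp(−870/3080.0) = 15300 × 0.75392 = 11,535 kg.
After the second burn: m = 11,535 × exp(−1240/3080.0) = 11,535 × 0.66858 = 7,712.07 kg.
Second-burn propellant = 11,535 − 7,712.07 = 3,822.93 kg.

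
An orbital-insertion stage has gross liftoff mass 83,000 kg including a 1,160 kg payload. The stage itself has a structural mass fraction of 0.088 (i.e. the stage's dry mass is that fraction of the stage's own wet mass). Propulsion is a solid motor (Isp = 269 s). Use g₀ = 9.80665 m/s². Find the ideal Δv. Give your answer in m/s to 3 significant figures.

Stage wet mass = m₀ − payload = 83,000 − 1,160 = 81,840 kg.
Stage dry mass = ε × stage wet mass = 0.088 × 81,840 = 7,201.92 kg.
Burnout mass m_f = stage dry + payload = 7,201.92 + 1,160 = 8,361.92 kg.
v_e = Isp · g₀ = 269 × 9.80665 = 2638.0 m/s.
Δv = v_e · ln(83,000/8,361.92) = 2638.0 × ln(9.926) = 2638.0 × 2.2952 ≈ 6055 m/s.

Δv ≈ 6050 m/s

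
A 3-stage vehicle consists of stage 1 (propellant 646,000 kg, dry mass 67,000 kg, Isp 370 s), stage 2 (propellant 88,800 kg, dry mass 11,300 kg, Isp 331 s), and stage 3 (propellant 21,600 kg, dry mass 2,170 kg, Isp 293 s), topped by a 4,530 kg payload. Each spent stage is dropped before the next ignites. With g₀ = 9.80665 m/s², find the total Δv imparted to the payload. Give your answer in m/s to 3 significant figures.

Ignition mass of stage 1 = 646,000+67,000 + 88,800+11,300 + 21,600+2,170 + 4,530 = 841,400 kg.
Stage 1: m₀ = 841,400 kg, m_f = 841,400 − 646,000 = 195,400 kg; Δv = 370×9.80665×ln(4.306) = 3628.5×1.4600 ≈ 5298 m/s.
Stage 2: m₀ = 128,400 kg, m_f = 128,400 − 88,800 = 39,600 kg; Δv = 331×9.80665×ln(3.242) = 3246.0×1.1763 ≈ 3818 m/s.
Stage 3: m₀ = 28,300 kg, m_f = 28,300 − 21,600 = 6,700 kg; Δv = 293×9.80665×ln(4.224) = 2873.3×1.4408 ≈ 4140 m/s.
Total Δv = 5298 + 3818 + 4140 = 13256 m/s.

Δv ≈ 13300 m/s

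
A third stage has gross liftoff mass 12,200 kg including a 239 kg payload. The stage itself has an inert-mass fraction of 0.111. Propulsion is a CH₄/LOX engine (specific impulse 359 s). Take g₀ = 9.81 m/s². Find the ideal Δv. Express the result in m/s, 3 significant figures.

Stage wet mass = m₀ − payload = 12,200 − 239 = 11,961 kg.
Stage dry mass = ε × stage wet mass = 0.111 × 11,961 = 1,327.67 kg.
Burnout mass m_f = stage dry + payload = 1,327.67 + 239 = 1,566.67 kg.
v_e = Isp · g₀ = 359 × 9.81 = 3521.8 m/s.
Δv = v_e · ln(12,200/1,566.67) = 3521.8 × ln(7.787) = 3521.8 × 2.0525 ≈ 7228 m/s.

Δv ≈ 7230 m/s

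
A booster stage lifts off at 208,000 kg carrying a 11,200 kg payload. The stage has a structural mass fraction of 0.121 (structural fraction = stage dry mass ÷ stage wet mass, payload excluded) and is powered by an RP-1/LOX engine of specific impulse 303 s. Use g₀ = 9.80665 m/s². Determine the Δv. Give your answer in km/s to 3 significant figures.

Stage wet mass = m₀ − payload = 208,000 − 11,200 = 196,800 kg.
Stage dry mass = ε × stage wet mass = 0.121 × 196,800 = 23,812.8 kg.
Burnout mass m_f = stage dry + payload = 23,812.8 + 11,200 = 35,012.8 kg.
v_e = Isp · g₀ = 303 × 9.80665 = 2971.4 m/s.
By the Tsiolkovsky rocket equation, Δv = v_e · ln(208,000/35,012.8) = 2971.4 × ln(5.941) = 2971.4 × 1.7818 ≈ 5295 m/s.

Δv ≈ 5.29 km/s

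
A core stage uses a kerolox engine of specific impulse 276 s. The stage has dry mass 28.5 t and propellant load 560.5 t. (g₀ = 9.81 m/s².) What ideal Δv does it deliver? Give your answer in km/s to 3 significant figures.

v_e = Isp · g₀ = 276 × 9.81 = 2707.6 m/s.
m₀ = m_dry + m_prop = 28.5 + 560.5 = 589 t.
Δv = v_e · ln(m₀/m_f) = 2707.6 × ln(20.67) = 2707.6 × 3.0285 ≈ 8199.9 m/s.

Δv ≈ 8.20 km/s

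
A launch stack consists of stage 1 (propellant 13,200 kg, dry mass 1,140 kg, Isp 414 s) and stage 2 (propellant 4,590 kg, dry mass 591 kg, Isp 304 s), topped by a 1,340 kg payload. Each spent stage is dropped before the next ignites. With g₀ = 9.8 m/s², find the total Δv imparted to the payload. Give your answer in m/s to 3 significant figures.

Δv ≈ 7690 m/s

Ignition mass of stage 1 = 13,200+1,140 + 4,590+591 + 1,340 = 20,861 kg.
Stage 1: m₀ = 20,861 kg, m_f = 20,861 − 13,200 = 7,661 kg; Δv = 414×9.8×ln(2.723) = 4057.2×1.0017 ≈ 4064 m/s.
Stage 2: m₀ = 6,521 kg, m_f = 6,521 − 4,590 = 1,931 kg; Δv = 304×9.8×ln(3.377) = 2979.2×1.2170 ≈ 3626 m/s.
Total Δv = 4064 + 3626 = 7690 m/s.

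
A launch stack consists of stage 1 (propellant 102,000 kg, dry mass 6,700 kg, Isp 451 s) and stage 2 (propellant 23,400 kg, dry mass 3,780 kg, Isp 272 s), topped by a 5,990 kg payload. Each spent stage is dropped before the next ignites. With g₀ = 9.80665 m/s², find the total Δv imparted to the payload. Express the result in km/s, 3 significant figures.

Ignition mass of stage 1 = 102,000+6,700 + 23,400+3,780 + 5,990 = 141,870 kg.
Stage 1: m₀ = 141,870 kg, m_f = 141,870 − 102,000 = 39,870 kg; Δv = 451×9.80665×ln(3.558) = 4422.8×1.2693 ≈ 5614 m/s.
Stage 2: m₀ = 33,170 kg, m_f = 33,170 − 23,400 = 9,770 kg; Δv = 272×9.80665×ln(3.395) = 2667.4×1.2223 ≈ 3260 m/s.
Total Δv = 5614 + 3260 = 8874 m/s.

Δv ≈ 8.87 km/s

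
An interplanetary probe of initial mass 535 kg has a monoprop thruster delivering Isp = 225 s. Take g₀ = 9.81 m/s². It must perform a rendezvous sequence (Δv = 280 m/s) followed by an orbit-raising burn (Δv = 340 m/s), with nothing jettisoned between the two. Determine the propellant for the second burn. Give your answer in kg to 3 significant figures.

v_e = Isp · g₀ = 225 × 9.81 = 2207.2 m/s.
After the first burn: m = 535 × exp(−280/2207.2) = 535 × 0.88086 = 471.26 kg.
After the second burn: m = 471.26 × exp(−340/2207.2) = 471.26 × 0.85724 = 403.983 kg.
Second-burn propellant = 471.26 − 403.983 = 67.277 kg.

propellant for the second burn ≈ 67.3 kg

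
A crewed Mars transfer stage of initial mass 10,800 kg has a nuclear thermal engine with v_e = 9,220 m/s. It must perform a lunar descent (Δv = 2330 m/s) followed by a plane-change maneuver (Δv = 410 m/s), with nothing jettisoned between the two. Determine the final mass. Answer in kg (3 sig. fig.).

final mass ≈ 8020 kg

After the first burn: m = 10800 × exp(−2330/9220.0) = 10800 × 0.77669 = 8,388.25 kg.
After the second burn: m = 8,388.25 × exp(−410/9220.0) = 8,388.25 × 0.95651 = 8,023.45 kg.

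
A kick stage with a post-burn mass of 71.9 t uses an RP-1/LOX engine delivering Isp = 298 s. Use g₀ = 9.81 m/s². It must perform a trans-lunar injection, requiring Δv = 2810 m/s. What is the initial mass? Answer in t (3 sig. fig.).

initial mass ≈ 188 t

v_e = Isp · g₀ = 298 × 9.81 = 2923.4 m/s.
From the ideal rocket equation, m₀/m_f = exp(Δv / v_e) = exp(2810 / 2923.4) = exp(0.9612) = 2.6149.
m₀ = m_f × 2.6149 = 71.9 × 2.6149 = 188.011 t.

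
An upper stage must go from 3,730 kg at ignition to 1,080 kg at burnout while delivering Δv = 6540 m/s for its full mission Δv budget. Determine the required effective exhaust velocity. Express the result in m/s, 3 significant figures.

v_e ≈ 5280 m/s

ln(m₀/m_f) = ln(3730/1080) = ln(3.454) = 1.2394.
Using Δv = v_e ln(m₀/m_f): v_e = Δv / ln(m₀/m_f) = 6540 / 1.2394 = 5276.5 m/s.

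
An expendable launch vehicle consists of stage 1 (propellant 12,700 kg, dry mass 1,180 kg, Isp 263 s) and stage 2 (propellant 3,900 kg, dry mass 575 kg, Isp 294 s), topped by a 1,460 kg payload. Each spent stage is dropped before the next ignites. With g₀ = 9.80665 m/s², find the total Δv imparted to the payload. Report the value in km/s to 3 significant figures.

Δv ≈ 5.73 km/s

Ignition mass of stage 1 = 12,700+1,180 + 3,900+575 + 1,460 = 19,815 kg.
Stage 1: m₀ = 19,815 kg, m_f = 19,815 − 12,700 = 7,115 kg; Δv = 263×9.80665×ln(2.785) = 2579.1×1.0242 ≈ 2642 m/s.
Stage 2: m₀ = 5,935 kg, m_f = 5,935 − 3,900 = 2,035 kg; Δv = 294×9.80665×ln(2.916) = 2883.2×1.0704 ≈ 3086 m/s.
Total Δv = 2642 + 3086 = 5728 m/s.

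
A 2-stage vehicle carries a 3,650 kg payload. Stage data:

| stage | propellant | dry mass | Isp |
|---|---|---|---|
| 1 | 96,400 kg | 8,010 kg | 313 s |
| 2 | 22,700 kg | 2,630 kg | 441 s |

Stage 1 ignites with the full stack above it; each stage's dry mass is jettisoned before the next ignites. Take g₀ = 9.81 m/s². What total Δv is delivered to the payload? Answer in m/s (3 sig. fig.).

Δv ≈ 10600 m/s

Ignition mass of stage 1 = 96,400+8,010 + 22,700+2,630 + 3,650 = 133,390 kg.
Stage 1: m₀ = 133,390 kg, m_f = 133,390 − 96,400 = 36,990 kg; Δv = 313×9.81×ln(3.606) = 3070.5×1.2826 ≈ 3938 m/s.
Stage 2: m₀ = 28,980 kg, m_f = 28,980 − 22,700 = 6,280 kg; Δv = 441×9.81×ln(4.615) = 4326.2×1.5292 ≈ 6616 m/s.
Total Δv = 3938 + 6616 = 10554 m/s.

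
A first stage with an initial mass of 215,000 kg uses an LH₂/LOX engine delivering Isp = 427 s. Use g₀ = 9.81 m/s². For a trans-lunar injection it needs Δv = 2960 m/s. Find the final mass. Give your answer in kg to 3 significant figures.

final mass ≈ 106000 kg

v_e = Isp · g₀ = 427 × 9.81 = 4188.9 m/s.
From the ideal rocket equation, m₀/m_f = exp(Δv / v_e) = exp(2960 / 4188.9) = exp(0.7066) = 2.0272.
m_f = m₀ / 2.0272 = 215,000 / 2.0272 = 106,058 kg.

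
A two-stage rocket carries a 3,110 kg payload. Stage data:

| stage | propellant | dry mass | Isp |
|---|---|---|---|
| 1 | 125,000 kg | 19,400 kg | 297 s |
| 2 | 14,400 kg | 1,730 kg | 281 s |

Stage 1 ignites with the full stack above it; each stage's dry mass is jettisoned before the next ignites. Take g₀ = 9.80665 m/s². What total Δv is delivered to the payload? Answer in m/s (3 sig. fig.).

Ignition mass of stage 1 = 125,000+19,400 + 14,400+1,730 + 3,110 = 163,640 kg.
Stage 1: m₀ = 163,640 kg, m_f = 163,640 − 125,000 = 38,640 kg; Δv = 297×9.80665×ln(4.235) = 2912.6×1.4434 ≈ 4204 m/s.
Stage 2: m₀ = 19,240 kg, m_f = 19,240 − 14,400 = 4,840 kg; Δv = 281×9.80665×ln(3.975) = 2755.7×1.3801 ≈ 3803 m/s.
Total Δv = 4204 + 3803 = 8007 m/s.

Δv ≈ 8010 m/s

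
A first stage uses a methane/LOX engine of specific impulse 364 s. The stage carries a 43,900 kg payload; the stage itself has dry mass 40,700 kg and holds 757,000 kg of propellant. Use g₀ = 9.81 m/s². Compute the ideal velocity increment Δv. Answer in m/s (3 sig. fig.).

Δv ≈ 8200 m/s

v_e = Isp · g₀ = 364 × 9.81 = 3570.8 m/s.
m₀ = payload + dry + propellant = 43,900 + 40,700 + 757,000 = 841,600 kg.
m_f = payload + dry = 43,900 + 40,700 = 84,600 kg.
Using Δv = v_e ln(m₀/m_f): Δv = v_e · ln(m₀/m_f) = 3570.8 × ln(9.948) = 3570.8 × 2.2974 ≈ 8203.5 m/s.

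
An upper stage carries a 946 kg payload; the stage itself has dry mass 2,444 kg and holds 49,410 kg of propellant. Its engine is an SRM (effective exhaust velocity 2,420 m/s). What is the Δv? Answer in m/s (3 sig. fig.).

m₀ = payload + dry + propellant = 946 + 2,444 + 49,410 = 52,800 kg.
m_f = payload + dry = 946 + 2,444 = 3,390 kg.
From the ideal rocket equation, Δv = v_e · ln(m₀/m_f) = 2420.0 × ln(15.58) = 2420.0 × 2.7457 ≈ 6644.5 m/s.

Δv ≈ 6640 m/s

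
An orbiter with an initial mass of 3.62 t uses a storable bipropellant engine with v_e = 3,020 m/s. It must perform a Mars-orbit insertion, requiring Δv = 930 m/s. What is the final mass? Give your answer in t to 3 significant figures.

Rocket equation: m₀/m_f = exp(Δv / v_e) = exp(930 / 3020.0) = exp(0.3079) = 1.3606.
m_f = m₀ / 1.3606 = 3.62 / 1.3606 = 2.66059 t.

final mass ≈ 2.66 t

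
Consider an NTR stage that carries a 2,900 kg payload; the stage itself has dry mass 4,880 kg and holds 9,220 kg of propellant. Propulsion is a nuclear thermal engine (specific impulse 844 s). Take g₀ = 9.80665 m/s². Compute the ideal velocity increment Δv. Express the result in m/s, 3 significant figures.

v_e = Isp · g₀ = 844 × 9.80665 = 8276.8 m/s.
m₀ = payload + dry + propellant = 2,900 + 4,880 + 9,220 = 17,000 kg.
m_f = payload + dry = 2,900 + 4,880 = 7,780 kg.
Rocket equation: Δv = v_e · ln(m₀/m_f) = 8276.8 × ln(2.185) = 8276.8 × 0.7817 ≈ 6469.6 m/s.

Δv ≈ 6470 m/s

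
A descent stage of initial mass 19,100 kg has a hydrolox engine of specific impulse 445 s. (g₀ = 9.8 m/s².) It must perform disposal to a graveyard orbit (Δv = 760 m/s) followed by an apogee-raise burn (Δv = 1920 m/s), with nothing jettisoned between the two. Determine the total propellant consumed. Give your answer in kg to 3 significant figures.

v_e = Isp · g₀ = 445 × 9.8 = 4361.0 m/s.
After the first burn: m = 19100 × exp(−760/4361.0) = 19100 × 0.84007 = 16,045.3 kg.
After the second burn: m = 16,045.3 × exp(−1920/4361.0) = 16,045.3 × 0.64387 = 10,331.1 kg.
Total propellant = m₀ − m_final = 19100 − 10,331.1 = 8,768.9 kg.

total propellant consumed ≈ 8770 kg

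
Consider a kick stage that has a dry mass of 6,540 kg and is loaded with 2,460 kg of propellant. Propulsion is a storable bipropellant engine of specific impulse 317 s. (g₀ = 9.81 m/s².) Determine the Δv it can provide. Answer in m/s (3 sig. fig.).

v_e = Isp · g₀ = 317 × 9.81 = 3109.8 m/s.
m₀ = m_dry + m_prop = 6,540 + 2,460 = 9,000 kg.
Rocket equation: Δv = v_e · ln(m₀/m_f) = 3109.8 × ln(1.376) = 3109.8 × 0.3193 ≈ 992.9 m/s.

Δv ≈ 993 m/s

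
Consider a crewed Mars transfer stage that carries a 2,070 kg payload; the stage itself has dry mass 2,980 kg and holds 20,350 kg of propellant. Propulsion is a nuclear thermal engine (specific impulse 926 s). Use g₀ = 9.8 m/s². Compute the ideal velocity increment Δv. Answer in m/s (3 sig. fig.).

Δv ≈ 14700 m/s

v_e = Isp · g₀ = 926 × 9.8 = 9074.8 m/s.
m₀ = payload + dry + propellant = 2,070 + 2,980 + 20,350 = 25,400 kg.
m_f = payload + dry = 2,070 + 2,980 = 5,050 kg.
Using Δv = v_e ln(m₀/m_f): Δv = v_e · ln(m₀/m_f) = 9074.8 × ln(5.03) = 9074.8 × 1.6154 ≈ 14659.1 m/s.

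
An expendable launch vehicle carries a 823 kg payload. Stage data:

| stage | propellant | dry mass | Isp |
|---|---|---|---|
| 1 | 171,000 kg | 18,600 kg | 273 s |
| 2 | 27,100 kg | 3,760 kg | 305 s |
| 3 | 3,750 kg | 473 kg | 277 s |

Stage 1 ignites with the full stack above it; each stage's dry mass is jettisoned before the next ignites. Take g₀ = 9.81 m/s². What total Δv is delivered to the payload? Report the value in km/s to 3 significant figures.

Δv ≈ 11.7 km/s

Ignition mass of stage 1 = 171,000+18,600 + 27,100+3,760 + 3,750+473 + 823 = 225,506 kg.
Stage 1: m₀ = 225,506 kg, m_f = 225,506 − 171,000 = 54,506 kg; Δv = 273×9.81×ln(4.137) = 2678.1×1.4200 ≈ 3803 m/s.
Stage 2: m₀ = 35,906 kg, m_f = 35,906 − 27,100 = 8,806 kg; Δv = 305×9.81×ln(4.077) = 2992.1×1.4055 ≈ 4205 m/s.
Stage 3: m₀ = 5,046 kg, m_f = 5,046 − 3,750 = 1,296 kg; Δv = 277×9.81×ln(3.894) = 2717.4×1.3593 ≈ 3694 m/s.
Total Δv = 3803 + 4205 + 3694 = 11702 m/s.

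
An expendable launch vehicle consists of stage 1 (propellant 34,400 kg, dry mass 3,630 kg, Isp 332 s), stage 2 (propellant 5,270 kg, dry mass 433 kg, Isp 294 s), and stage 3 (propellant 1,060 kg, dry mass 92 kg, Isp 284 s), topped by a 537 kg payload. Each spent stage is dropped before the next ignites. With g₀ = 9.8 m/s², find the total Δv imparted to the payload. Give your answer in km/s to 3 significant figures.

Ignition mass of stage 1 = 34,400+3,630 + 5,270+433 + 1,060+92 + 537 = 45,422 kg.
Stage 1: m₀ = 45,422 kg, m_f = 45,422 − 34,400 = 11,022 kg; Δv = 332×9.8×ln(4.121) = 3253.6×1.4161 ≈ 4607 m/s.
Stage 2: m₀ = 7,392 kg, m_f = 7,392 − 5,270 = 2,122 kg; Δv = 294×9.8×ln(3.484) = 2881.2×1.2480 ≈ 3596 m/s.
Stage 3: m₀ = 1,689 kg, m_f = 1,689 − 1,060 = 629 kg; Δv = 284×9.8×ln(2.685) = 2783.2×0.9878 ≈ 2749 m/s.
Total Δv = 4607 + 3596 + 2749 = 10952 m/s.

Δv ≈ 11.0 km/s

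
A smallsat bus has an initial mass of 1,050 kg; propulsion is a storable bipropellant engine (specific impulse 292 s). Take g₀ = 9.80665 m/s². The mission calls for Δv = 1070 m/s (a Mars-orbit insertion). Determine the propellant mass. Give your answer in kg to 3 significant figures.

v_e = Isp · g₀ = 292 × 9.80665 = 2863.5 m/s.
Using Δv = v_e ln(m₀/m_f): m₀/m_f = exp(Δv / v_e) = exp(1070 / 2863.5) = exp(0.3737) = 1.4530.
m_f = 1,050 / 1.4530 = 722.643 kg, so propellant = m₀ − m_f = 1,050 − 722.643 = 327.357 kg.

propellant mass ≈ 327 kg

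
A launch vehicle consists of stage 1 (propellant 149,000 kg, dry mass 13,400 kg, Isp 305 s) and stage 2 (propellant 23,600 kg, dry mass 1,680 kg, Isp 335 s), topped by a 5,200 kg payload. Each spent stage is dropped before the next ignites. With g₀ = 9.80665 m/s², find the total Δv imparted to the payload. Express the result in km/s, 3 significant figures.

Δv ≈ 9.32 km/s

Ignition mass of stage 1 = 149,000+13,400 + 23,600+1,680 + 5,200 = 192,880 kg.
Stage 1: m₀ = 192,880 kg, m_f = 192,880 − 149,000 = 43,880 kg; Δv = 305×9.80665×ln(4.396) = 2991.0×1.4806 ≈ 4429 m/s.
Stage 2: m₀ = 30,480 kg, m_f = 30,480 − 23,600 = 6,880 kg; Δv = 335×9.80665×ln(4.43) = 3285.2×1.4885 ≈ 4890 m/s.
Total Δv = 4429 + 4890 = 9319 m/s.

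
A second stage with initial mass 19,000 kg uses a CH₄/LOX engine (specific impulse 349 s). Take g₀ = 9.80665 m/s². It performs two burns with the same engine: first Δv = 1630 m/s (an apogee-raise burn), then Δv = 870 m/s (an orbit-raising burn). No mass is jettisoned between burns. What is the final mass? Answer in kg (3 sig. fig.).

final mass ≈ 9150 kg

v_e = Isp · g₀ = 349 × 9.80665 = 3422.5 m/s.
After the first burn: m = 19000 × exp(−1630/3422.5) = 19000 × 0.62110 = 11,800.9 kg.
After the second burn: m = 11,800.9 × exp(−870/3422.5) = 11,800.9 × 0.77554 = 9,152.07 kg.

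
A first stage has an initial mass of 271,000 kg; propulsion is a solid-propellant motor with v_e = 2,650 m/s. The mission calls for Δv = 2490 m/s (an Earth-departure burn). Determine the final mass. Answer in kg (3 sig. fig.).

final mass ≈ 106000 kg

From the ideal rocket equation, m₀/m_f = exp(Δv / v_e) = exp(2490 / 2650.0) = exp(0.9396) = 2.5590.
m_f = m₀ / 2.5590 = 271,000 / 2.5590 = 105,901 kg.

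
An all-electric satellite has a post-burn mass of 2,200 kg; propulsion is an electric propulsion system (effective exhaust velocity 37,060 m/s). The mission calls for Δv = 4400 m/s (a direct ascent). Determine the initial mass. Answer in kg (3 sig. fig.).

From the ideal rocket equation, m₀/m_f = exp(Δv / v_e) = exp(4400 / 37060.0) = exp(0.1187) = 1.1261.
m₀ = m_f × 1.1261 = 2,200 × 1.1261 = 2,477.42 kg.

initial mass ≈ 2480 kg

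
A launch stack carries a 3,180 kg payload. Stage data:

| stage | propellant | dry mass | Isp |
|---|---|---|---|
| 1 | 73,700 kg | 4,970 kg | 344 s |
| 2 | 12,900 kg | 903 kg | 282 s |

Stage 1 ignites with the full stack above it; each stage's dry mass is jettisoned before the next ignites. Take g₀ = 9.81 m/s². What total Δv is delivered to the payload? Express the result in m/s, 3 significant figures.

Δv ≈ 8910 m/s

Ignition mass of stage 1 = 73,700+4,970 + 12,900+903 + 3,180 = 95,653 kg.
Stage 1: m₀ = 95,653 kg, m_f = 95,653 − 73,700 = 21,953 kg; Δv = 344×9.81×ln(4.357) = 3374.6×1.4718 ≈ 4967 m/s.
Stage 2: m₀ = 16,983 kg, m_f = 16,983 − 12,900 = 4,083 kg; Δv = 282×9.81×ln(4.159) = 2766.4×1.4254 ≈ 3943 m/s.
Total Δv = 4967 + 3943 = 8910 m/s.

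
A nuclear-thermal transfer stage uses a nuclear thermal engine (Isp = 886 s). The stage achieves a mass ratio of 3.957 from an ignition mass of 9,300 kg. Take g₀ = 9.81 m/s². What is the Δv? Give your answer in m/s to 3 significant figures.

v_e = Isp · g₀ = 886 × 9.81 = 8691.7 m/s.
From the ideal rocket equation, Δv = v_e · ln(3.957) = 8691.7 × 1.3755 ≈ 11955.3 m/s.

Δv ≈ 12000 m/s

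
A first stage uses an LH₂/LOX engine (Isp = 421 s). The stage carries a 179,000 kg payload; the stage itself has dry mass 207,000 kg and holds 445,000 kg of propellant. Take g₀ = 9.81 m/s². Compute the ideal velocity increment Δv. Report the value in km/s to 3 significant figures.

v_e = Isp · g₀ = 421 × 9.81 = 4130.0 m/s.
m₀ = payload + dry + propellant = 179,000 + 207,000 + 445,000 = 831,000 kg.
m_f = payload + dry = 179,000 + 207,000 = 386,000 kg.
Rocket equation: Δv = v_e · ln(m₀/m_f) = 4130.0 × ln(2.153) = 4130.0 × 0.7668 ≈ 3166.9 m/s.

Δv ≈ 3.17 km/s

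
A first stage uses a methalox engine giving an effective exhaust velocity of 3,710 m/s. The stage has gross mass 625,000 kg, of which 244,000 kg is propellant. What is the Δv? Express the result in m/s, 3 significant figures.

Δv ≈ 1840 m/s

m_f = m₀ − m_prop = 625,000 − 244,000 = 381,000 kg.
Δv = v_e · ln(m₀/m_f) = 3710.0 × ln(1.64) = 3710.0 × 0.4950 ≈ 1836.3 m/s.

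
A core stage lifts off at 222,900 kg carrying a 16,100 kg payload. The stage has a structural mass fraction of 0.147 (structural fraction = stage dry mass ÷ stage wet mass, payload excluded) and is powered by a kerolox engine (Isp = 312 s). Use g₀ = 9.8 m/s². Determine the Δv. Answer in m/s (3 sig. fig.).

Stage wet mass = m₀ − payload = 222,900 − 16,100 = 206,800 kg.
Stage dry mass = ε × stage wet mass = 0.147 × 206,800 = 30,399.6 kg.
Burnout mass m_f = stage dry + payload = 30,399.6 + 16,100 = 46,499.6 kg.
v_e = Isp · g₀ = 312 × 9.8 = 3057.6 m/s.
Δv = v_e · ln(222,900/46,499.6) = 3057.6 × ln(4.794) = 3057.6 × 1.5673 ≈ 4792 m/s.

Δv ≈ 4790 m/s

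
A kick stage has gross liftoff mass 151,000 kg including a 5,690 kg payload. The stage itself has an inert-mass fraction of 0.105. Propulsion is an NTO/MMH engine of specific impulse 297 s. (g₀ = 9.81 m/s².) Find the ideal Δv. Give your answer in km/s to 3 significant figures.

Δv ≈ 5.76 km/s

Stage wet mass = m₀ − payload = 151,000 − 5,690 = 145,310 kg.
Stage dry mass = ε × stage wet mass = 0.105 × 145,310 = 15,257.6 kg.
Burnout mass m_f = stage dry + payload = 15,257.6 + 5,690 = 20,947.6 kg.
v_e = Isp · g₀ = 297 × 9.81 = 2913.6 m/s.
Δv = v_e · ln(151,000/20,947.6) = 2913.6 × ln(7.208) = 2913.6 × 1.9753 ≈ 5755 m/s.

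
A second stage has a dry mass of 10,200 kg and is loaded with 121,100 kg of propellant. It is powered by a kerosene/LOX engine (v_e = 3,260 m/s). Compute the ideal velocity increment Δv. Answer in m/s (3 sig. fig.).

m₀ = m_dry + m_prop = 10,200 + 121,100 = 131,300 kg.
By the Tsiolkovsky rocket equation, Δv = v_e · ln(m₀/m_f) = 3260.0 × ln(12.87) = 3260.0 × 2.5551 ≈ 8329.6 m/s.

Δv ≈ 8330 m/s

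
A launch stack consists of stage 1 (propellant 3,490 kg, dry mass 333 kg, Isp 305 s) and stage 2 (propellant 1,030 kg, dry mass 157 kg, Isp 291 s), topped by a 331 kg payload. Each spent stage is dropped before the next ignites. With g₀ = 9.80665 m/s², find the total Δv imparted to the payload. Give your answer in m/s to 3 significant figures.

Δv ≈ 6410 m/s

Ignition mass of stage 1 = 3,490+333 + 1,030+157 + 331 = 5,341 kg.
Stage 1: m₀ = 5,341 kg, m_f = 5,341 − 3,490 = 1,851 kg; Δv = 305×9.80665×ln(2.885) = 2991.0×1.0597 ≈ 3170 m/s.
Stage 2: m₀ = 1,518 kg, m_f = 1,518 − 1,030 = 488 kg; Δv = 291×9.80665×ln(3.111) = 2853.7×1.1348 ≈ 3239 m/s.
Total Δv = 3170 + 3239 = 6409 m/s.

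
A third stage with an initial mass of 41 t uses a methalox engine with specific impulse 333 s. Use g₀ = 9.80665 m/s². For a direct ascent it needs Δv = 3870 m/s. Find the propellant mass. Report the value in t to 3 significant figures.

v_e = Isp · g₀ = 333 × 9.80665 = 3265.6 m/s.
From the ideal rocket equation, m₀/m_f = exp(Δv / v_e) = exp(3870 / 3265.6) = exp(1.1851) = 3.2709.
m_f = 41 / 3.2709 = 12.5348 t, so propellant = m₀ − m_f = 41 − 12.5348 = 28.4652 t.

propellant mass ≈ 28.5 t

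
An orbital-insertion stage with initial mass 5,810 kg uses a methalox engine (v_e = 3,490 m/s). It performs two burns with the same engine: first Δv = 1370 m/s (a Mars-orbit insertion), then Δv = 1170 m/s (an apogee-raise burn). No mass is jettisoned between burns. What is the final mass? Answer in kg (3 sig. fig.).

final mass ≈ 2810 kg

After the first burn: m = 5810 × exp(−1370/3490.0) = 5810 × 0.67533 = 3,923.67 kg.
After the second burn: m = 3,923.67 × exp(−1170/3490.0) = 3,923.67 × 0.71516 = 2,806.05 kg.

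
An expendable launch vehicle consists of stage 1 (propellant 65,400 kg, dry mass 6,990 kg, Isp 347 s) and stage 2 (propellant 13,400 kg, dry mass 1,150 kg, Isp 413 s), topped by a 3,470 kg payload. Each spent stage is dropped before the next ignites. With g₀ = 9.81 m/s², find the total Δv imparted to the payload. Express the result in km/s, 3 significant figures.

Ignition mass of stage 1 = 65,400+6,990 + 13,400+1,150 + 3,470 = 90,410 kg.
Stage 1: m₀ = 90,410 kg, m_f = 90,410 − 65,400 = 25,010 kg; Δv = 347×9.81×ln(3.615) = 3404.1×1.2851 ≈ 4374 m/s.
Stage 2: m₀ = 18,020 kg, m_f = 18,020 − 13,400 = 4,620 kg; Δv = 413×9.81×ln(3.9) = 4051.5×1.3611 ≈ 5514 m/s.
Total Δv = 4374 + 5514 = 9888 m/s.

Δv ≈ 9.89 km/s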